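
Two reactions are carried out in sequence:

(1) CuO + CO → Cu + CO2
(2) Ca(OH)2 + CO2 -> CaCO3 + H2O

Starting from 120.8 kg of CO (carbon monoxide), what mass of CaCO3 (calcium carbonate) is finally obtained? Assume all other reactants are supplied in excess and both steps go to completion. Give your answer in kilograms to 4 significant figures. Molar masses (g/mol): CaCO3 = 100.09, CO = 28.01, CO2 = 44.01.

431.7 kg

120.8 kg = 120800 g.
n(CO) = 120800 / 28.01 = 4312.7 mol.
Step 1 gives a 1:1 ratio of CO to CO2, so n(CO2) = 4312.7 mol.
In step 2 the CO2:CaCO3 ratio is 1:1, so n(CaCO3) = 4312.7 mol.
Mass of CaCO3 = 4312.7 × 100.09 = 431660 g = 431.7 kg.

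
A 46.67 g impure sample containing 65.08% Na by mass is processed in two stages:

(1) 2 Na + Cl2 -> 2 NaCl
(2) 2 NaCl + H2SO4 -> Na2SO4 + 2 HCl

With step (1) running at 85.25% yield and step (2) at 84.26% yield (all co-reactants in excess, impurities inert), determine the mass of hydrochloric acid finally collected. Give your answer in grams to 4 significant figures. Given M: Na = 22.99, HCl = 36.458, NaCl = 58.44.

34.60 g

Pure Na = 46.67 × 0.6508 = 30.373 g.
n(Na) = 30.373 / 22.99 = 1.3211 mol.
Step 1 (Na:NaCl = 2:2): theoretical n(NaCl) = 1.3211 mol; at 85.25% yield, n(NaCl) = 1.1263 mol.
Step 2 (NaCl:HCl = 2:2): theoretical n(HCl) = 1.1263 mol, so theoretical mass = 1.1263 × 36.458 = 41.061 g.
At 84.26% yield, actual mass of HCl = 41.061 × 0.8426 = 34.598 g.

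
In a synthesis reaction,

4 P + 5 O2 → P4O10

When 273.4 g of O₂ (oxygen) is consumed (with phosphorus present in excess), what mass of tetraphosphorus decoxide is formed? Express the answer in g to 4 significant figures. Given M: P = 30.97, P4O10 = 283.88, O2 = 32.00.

n(O2) = 273.40 g / 32.00 g/mol = 8.5437 mol.
From the equation the O2:P4O10 mole ratio is 5:1, so n(P4O10) = 8.5437 × 1/5 = 1.7087 mol.
Mass of P4O10 = 1.7087 mol × 283.88 g/mol = 485.08 g.

485.1 g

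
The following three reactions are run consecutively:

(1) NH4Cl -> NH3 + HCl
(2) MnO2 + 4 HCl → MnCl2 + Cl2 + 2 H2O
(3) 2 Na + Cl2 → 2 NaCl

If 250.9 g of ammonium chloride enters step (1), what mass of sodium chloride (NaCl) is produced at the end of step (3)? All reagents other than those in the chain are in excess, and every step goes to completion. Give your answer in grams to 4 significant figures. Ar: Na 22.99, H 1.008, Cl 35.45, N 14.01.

137.1 g

M(NH4Cl) = 14.01 + 4(1.008) + 35.45 = 53.492 g/mol.
M(NaCl) = 22.99 + 35.45 = 58.44 g/mol.
n(NH4Cl) = 250.9 / 53.492 = 4.6904 mol.
Reaction (1): NH4Cl→HCl ratio 1:1 ⇒ n(HCl) = 4.6904 mol.
Reaction (2): HCl→Cl2 ratio 4:1 ⇒ n(Cl2) = 1.1726 mol.
Reaction (3): Cl2→NaCl ratio 1:2 ⇒ n(NaCl) = 2.3452 mol.
Mass of NaCl = 2.3452 × 58.44 = 137.05 g.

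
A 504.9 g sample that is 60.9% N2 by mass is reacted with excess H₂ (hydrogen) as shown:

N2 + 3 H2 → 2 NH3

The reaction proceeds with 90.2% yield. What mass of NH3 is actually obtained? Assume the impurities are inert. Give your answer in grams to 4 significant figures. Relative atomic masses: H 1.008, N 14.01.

Pure N2 available = 504.9 g × 0.609 = 307.48 g.
M(N2) = 2(14.01) = 28.02 g/mol.
M(NH3) = 14.01 + 3(1.008) = 17.034 g/mol.
n(N2) = 307.48 g / 28.02 g/mol = 10.974 mol.
From the equation the N2:NH3 mole ratio is 1:2, so n(NH3) = 10.974 × 2/1 = 21.947 mol.
Mass of NH3 = 21.947 mol × 17.034 g/mol = 373.85 g.
Actual mass collected = 373.85 g × 0.902 = 337.22 g.

337.2 g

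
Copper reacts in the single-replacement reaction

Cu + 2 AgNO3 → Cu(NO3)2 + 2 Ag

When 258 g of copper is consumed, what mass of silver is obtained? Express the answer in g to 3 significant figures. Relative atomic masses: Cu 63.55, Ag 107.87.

876 g

M(Cu) = 63.55 g/mol.
M(Ag) = 107.87 g/mol.
n(Cu) = 258.0 g / 63.55 g/mol = 4.060 mol.
From the equation the Cu:Ag mole ratio is 1:2, so n(Ag) = 4.060 × 2/1 = 8.120 mol.
Mass of Ag = 8.120 mol × 107.87 g/mol = 875.9 g.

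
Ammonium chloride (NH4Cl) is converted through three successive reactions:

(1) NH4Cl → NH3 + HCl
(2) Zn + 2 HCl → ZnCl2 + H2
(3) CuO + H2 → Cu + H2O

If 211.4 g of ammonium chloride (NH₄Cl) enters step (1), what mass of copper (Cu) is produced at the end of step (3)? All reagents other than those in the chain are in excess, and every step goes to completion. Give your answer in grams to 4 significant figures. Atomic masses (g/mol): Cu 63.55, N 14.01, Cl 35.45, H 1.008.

125.6 g

M(NH4Cl) = 14.01 + 4(1.008) + 35.45 = 53.492 g/mol.
M(Cu) = 63.55 g/mol.
n(NH4Cl) = 211.4 / 53.492 = 3.9520 mol.
Reaction (1): NH4Cl→HCl ratio 1:1 ⇒ n(HCl) = 3.9520 mol.
Reaction (2): HCl→H2 ratio 2:1 ⇒ n(H2) = 1.9760 mol.
Reaction (3): H2→Cu ratio 1:1 ⇒ n(Cu) = 1.9760 mol.
Mass of Cu = 1.9760 × 63.55 = 125.57 g.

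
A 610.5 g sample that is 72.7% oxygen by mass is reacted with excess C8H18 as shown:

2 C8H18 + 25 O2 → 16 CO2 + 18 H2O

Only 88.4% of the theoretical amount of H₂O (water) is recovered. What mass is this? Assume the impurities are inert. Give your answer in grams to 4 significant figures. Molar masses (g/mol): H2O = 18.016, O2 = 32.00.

159.0 g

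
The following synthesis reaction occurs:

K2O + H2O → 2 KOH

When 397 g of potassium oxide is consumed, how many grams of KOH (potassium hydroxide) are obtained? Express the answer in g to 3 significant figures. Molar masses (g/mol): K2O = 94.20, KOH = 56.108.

n(K2O) = 397.0 g / 94.20 g/mol = 4.214 mol.
From the equation the K2O:KOH mole ratio is 1:2, so n(KOH) = 4.214 × 2/1 = 8.429 mol.
Mass of KOH = 8.429 mol × 56.108 g/mol = 472.9 g.

473 g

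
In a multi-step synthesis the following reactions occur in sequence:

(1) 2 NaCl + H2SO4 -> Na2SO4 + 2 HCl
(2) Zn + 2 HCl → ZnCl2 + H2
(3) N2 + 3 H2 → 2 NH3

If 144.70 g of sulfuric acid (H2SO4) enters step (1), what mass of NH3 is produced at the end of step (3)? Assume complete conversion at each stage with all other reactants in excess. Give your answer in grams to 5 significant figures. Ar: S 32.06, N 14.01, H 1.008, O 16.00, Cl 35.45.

16.754 g

M(H2SO4) = 2(1.008) + 32.06 + 4(16.00) = 98.076 g/mol.
M(NH3) = 14.01 + 3(1.008) = 17.034 g/mol.
n(H2SO4) = 144.70 / 98.076 = 1.47539 mol.
Reaction (1): H2SO4→HCl ratio 1:2 ⇒ n(HCl) = 2.95077 mol.
Reaction (2): HCl→H2 ratio 2:1 ⇒ n(H2) = 1.47539 mol.
Reaction (3): H2→NH3 ratio 3:2 ⇒ n(NH3) = 0.983591 mol.
Mass of NH3 = 0.983591 × 17.034 = 16.7545 g.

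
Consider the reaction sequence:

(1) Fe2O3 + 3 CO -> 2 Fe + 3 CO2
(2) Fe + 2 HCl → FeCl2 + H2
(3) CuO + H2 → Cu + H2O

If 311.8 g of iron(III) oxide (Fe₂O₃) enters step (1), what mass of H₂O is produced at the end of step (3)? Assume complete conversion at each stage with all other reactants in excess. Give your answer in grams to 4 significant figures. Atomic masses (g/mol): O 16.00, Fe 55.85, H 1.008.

70.35 g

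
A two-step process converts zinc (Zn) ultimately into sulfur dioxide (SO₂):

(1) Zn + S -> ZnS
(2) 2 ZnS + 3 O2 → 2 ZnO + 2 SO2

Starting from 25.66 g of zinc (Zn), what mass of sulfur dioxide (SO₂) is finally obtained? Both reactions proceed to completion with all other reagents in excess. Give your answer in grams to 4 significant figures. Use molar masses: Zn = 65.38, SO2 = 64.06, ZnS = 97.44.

25.14 g

n(Zn) = 25.660 / 65.38 = 0.39247 mol.
Step 1 gives a 1:1 ratio of Zn to ZnS, so n(ZnS) = 0.39247 mol.
In step 2 the ZnS:SO2 ratio is 2:2, so n(SO2) = 0.39247 mol.
Mass of SO2 = 0.39247 × 64.06 = 25.142 g.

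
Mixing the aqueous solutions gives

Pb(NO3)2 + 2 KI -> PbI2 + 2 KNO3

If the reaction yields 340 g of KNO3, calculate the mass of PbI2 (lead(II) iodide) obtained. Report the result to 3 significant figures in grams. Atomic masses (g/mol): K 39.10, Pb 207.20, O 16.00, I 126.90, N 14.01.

M(KNO3) = 39.10 + 14.01 + 3(16.00) = 101.11 g/mol.
M(PbI2) = 207.20 + 2(126.90) = 461.00 g/mol.
n(KNO3) = 340.0 g / 101.11 g/mol = 3.363 mol.
From the equation the KNO3:PbI2 mole ratio is 2:1, so n(PbI2) = 3.363 × 1/2 = 1.681 mol.
Mass of PbI2 = 1.681 mol × 461.00 g/mol = 775.1 g.

775 g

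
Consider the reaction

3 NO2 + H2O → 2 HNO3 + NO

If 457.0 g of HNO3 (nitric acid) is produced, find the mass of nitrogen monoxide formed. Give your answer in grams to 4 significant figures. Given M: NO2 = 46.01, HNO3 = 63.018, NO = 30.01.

108.8 g

n(HNO3) = 457.00 g / 63.018 g/mol = 7.2519 mol.
From the equation the HNO3:NO mole ratio is 2:1, so n(NO) = 7.2519 × 1/2 = 3.6259 mol.
Mass of NO = 3.6259 mol × 30.01 g/mol = 108.81 g.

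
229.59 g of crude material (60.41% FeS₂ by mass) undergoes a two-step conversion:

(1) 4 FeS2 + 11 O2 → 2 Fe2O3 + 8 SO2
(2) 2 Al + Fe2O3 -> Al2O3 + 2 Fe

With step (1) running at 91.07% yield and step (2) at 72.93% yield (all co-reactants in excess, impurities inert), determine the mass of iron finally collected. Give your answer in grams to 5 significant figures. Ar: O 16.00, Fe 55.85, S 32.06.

Pure FeS2 = 229.59 × 0.6041 = 138.695 g.
M(FeS2) = 55.85 + 2(32.06) = 119.97 g/mol.
M(Fe) = 55.85 g/mol.
n(FeS2) = 138.695 / 119.97 = 1.15608 mol.
Step 1 (FeS2:Fe2O3 = 4:2): theoretical n(Fe2O3) = 0.578042 mol; at 91.07% yield, n(Fe2O3) = 0.526423 mol.
Step 2 (Fe2O3:Fe = 1:2): theoretical n(Fe) = 1.05285 mol, so theoretical mass = 1.05285 × 55.85 = 58.8014 g.
At 72.93% yield, actual mass of Fe = 58.8014 × 0.7293 = 42.8839 g.

42.884 g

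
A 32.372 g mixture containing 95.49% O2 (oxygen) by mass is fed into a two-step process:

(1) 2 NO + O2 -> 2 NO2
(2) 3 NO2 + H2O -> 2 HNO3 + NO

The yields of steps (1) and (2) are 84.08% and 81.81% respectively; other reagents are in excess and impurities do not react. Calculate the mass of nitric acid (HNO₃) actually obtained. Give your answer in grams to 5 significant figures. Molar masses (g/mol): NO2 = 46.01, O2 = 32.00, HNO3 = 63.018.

Pure O2 = 32.372 × 0.9549 = 30.9120 g.
n(O2) = 30.9120 / 32.00 = 0.966001 mol.
Step 1 (O2:NO2 = 1:2): theoretical n(NO2) = 1.93200 mol; at 84.08% yield, n(NO2) = 1.62443 mol.
Step 2 (NO2:HNO3 = 3:2): theoretical n(HNO3) = 1.08295 mol, so theoretical mass = 1.08295 × 63.018 = 68.2454 g.
At 81.81% yield, actual mass of HNO3 = 68.2454 × 0.8181 = 55.8316 g.

55.832 g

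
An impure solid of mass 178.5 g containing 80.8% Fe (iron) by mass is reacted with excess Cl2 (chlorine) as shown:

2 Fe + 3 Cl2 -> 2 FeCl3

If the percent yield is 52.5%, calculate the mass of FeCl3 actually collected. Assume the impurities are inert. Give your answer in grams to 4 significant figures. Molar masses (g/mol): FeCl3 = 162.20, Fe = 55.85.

219.9 g

Pure Fe available = 178.5 g × 0.808 = 144.23 g.
n(Fe) = 144.23 g / 55.85 g/mol = 2.5824 mol.
From the equation the Fe:FeCl3 mole ratio is 2:2, so n(FeCl3) = 2.5824 × 2/2 = 2.5824 mol.
Mass of FeCl3 = 2.5824 mol × 162.20 g/mol = 418.87 g.
Actual mass collected = 418.87 g × 0.525 = 219.91 g.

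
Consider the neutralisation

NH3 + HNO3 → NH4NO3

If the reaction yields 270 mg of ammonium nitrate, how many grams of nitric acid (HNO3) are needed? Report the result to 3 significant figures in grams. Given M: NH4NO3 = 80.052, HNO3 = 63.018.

0.213 g

Convert: 270 mg = 0.2700 g.
n(NH4NO3) = 0.2700 g / 80.052 g/mol = 0.003373 mol.
From the equation the NH4NO3:HNO3 mole ratio is 1:1, so n(HNO3) = 0.003373 × 1/1 = 0.003373 mol.
Mass of HNO3 = 0.003373 mol × 63.018 g/mol = 0.2125 g.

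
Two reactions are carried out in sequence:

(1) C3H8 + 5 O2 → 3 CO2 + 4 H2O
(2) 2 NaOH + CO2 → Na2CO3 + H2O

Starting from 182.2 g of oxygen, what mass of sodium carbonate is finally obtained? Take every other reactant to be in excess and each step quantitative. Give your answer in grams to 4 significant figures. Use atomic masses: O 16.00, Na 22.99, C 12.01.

M(O2) = 2(16.00) = 32.00 g/mol.
M(Na2CO3) = 2(22.99) + 12.01 + 3(16.00) = 105.99 g/mol.
n(O2) = 182.20 / 32.00 = 5.6937 mol.
Step 1 gives a 5:3 ratio of O2 to CO2, so n(CO2) = 3.4162 mol.
In step 2 the CO2:Na2CO3 ratio is 1:1, so n(Na2CO3) = 3.4162 mol.
Mass of Na2CO3 = 3.4162 × 105.99 = 362.09 g.

362.1 g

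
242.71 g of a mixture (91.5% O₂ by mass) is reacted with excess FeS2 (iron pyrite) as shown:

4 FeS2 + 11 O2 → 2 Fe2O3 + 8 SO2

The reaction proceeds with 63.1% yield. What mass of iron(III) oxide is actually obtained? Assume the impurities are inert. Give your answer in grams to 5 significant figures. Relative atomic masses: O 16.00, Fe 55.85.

Pure O2 available = 242.71 g × 0.915 = 222.080 g.
M(O2) = 2(16.00) = 32.00 g/mol.
M(Fe2O3) = 2(55.85) + 3(16.00) = 159.70 g/mol.
n(O2) = 222.080 g / 32.00 g/mol = 6.93999 mol.
From the equation the O2:Fe2O3 mole ratio is 11:2, so n(Fe2O3) = 6.93999 × 2/11 = 1.26182 mol.
Mass of Fe2O3 = 1.26182 mol × 159.70 g/mol = 201.512 g.
Actual mass collected = 201.512 g × 0.631 = 127.154 g.

127.15 g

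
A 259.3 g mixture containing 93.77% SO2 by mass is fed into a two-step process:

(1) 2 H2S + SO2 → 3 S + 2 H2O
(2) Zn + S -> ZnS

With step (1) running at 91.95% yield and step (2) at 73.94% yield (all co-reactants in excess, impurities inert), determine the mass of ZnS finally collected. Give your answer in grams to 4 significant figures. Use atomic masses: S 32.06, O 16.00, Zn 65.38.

754.3 g

Pure SO2 = 259.3 × 0.9377 = 243.15 g.
M(SO2) = 32.06 + 2(16.00) = 64.06 g/mol.
M(ZnS) = 65.38 + 32.06 = 97.44 g/mol.
n(SO2) = 243.15 / 64.06 = 3.7956 mol.
Step 1 (SO2:S = 1:3): theoretical n(S) = 11.387 mol; at 91.95% yield, n(S) = 10.470 mol.
Step 2 (S:ZnS = 1:1): theoretical n(ZnS) = 10.470 mol, so theoretical mass = 10.470 × 97.44 = 1020.2 g.
At 73.94% yield, actual mass of ZnS = 1020.2 × 0.7394 = 754.34 g.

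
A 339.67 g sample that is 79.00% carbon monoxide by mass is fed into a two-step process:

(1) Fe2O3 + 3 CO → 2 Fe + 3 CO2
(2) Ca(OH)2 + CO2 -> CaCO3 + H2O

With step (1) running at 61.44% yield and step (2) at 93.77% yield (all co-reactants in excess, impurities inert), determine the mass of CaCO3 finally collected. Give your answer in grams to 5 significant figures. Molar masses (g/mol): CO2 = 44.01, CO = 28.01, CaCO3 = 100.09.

Pure CO = 339.67 × 0.7900 = 268.339 g.
n(CO) = 268.339 / 28.01 = 9.58012 mol.
Step 1 (CO:CO2 = 3:3): theoretical n(CO2) = 9.58012 mol; at 61.44% yield, n(CO2) = 5.88603 mol.
Step 2 (CO2:CaCO3 = 1:1): theoretical n(CaCO3) = 5.88603 mol, so theoretical mass = 5.88603 × 100.09 = 589.133 g.
At 93.77% yield, actual mass of CaCO3 = 589.133 × 0.9377 = 552.430 g.

552.43 g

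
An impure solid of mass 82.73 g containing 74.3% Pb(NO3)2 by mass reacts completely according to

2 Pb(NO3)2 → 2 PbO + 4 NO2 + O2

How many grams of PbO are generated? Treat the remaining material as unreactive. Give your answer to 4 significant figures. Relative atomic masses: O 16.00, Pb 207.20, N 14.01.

41.42 g

Mass of pure Pb(NO3)2 = 82.73 g × 0.743 = 61.468 g.
M(Pb(NO3)2) = 207.20 + 2(14.01) + 6(16.00) = 331.22 g/mol.
M(PbO) = 207.20 + 16.00 = 223.20 g/mol.
n(Pb(NO3)2) = 61.468 g / 331.22 g/mol = 0.18558 mol.
From the equation the Pb(NO3)2:PbO mole ratio is 2:2, so n(PbO) = 0.18558 × 2/2 = 0.18558 mol.
Mass of PbO = 0.18558 mol × 223.20 g/mol = 41.422 g.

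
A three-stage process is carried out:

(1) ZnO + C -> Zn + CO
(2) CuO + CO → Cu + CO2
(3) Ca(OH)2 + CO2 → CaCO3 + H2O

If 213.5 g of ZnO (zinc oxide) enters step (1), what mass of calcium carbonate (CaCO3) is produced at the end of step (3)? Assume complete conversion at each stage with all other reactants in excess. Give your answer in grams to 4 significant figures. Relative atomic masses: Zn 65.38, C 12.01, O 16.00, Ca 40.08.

M(ZnO) = 65.38 + 16.00 = 81.38 g/mol.
M(CaCO3) = 40.08 + 12.01 + 3(16.00) = 100.09 g/mol.
n(ZnO) = 213.5 / 81.38 = 2.6235 mol.
Reaction (1): ZnO→CO ratio 1:1 ⇒ n(CO) = 2.6235 mol.
Reaction (2): CO→CO2 ratio 1:1 ⇒ n(CO2) = 2.6235 mol.
Reaction (3): CO2→CaCO3 ratio 1:1 ⇒ n(CaCO3) = 2.6235 mol.
Mass of CaCO3 = 2.6235 × 100.09 = 262.59 g.

262.6 g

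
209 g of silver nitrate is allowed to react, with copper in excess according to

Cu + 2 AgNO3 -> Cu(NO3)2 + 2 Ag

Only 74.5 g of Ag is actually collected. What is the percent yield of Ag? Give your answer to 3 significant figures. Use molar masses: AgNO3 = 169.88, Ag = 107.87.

n(AgNO3) = 209.0 g / 169.88 g/mol = 1.230 mol.
From the equation the AgNO3:Ag mole ratio is 2:2, so n(Ag) = 1.230 × 2/2 = 1.230 mol.
Mass of Ag = 1.230 mol × 107.87 g/mol = 132.7 g.
This is the theoretical yield. Percent yield = 74.5 g / 132.7 g × 100% = 56.14%.

56.1 %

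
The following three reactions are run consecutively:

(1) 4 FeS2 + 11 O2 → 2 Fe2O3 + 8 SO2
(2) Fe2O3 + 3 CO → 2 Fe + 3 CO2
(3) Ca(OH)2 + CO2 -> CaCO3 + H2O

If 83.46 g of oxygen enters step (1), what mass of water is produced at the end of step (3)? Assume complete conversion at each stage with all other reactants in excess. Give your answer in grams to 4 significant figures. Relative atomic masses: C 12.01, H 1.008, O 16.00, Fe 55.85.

25.63 g

M(O2) = 2(16.00) = 32.00 g/mol.
M(H2O) = 2(1.008) + 16.00 = 18.016 g/mol.
n(O2) = 83.46 / 32.00 = 2.6081 mol.
Reaction (1): O2→Fe2O3 ratio 11:2 ⇒ n(Fe2O3) = 0.47420 mol.
Reaction (2): Fe2O3→CO2 ratio 1:3 ⇒ n(CO2) = 1.4226 mol.
Reaction (3): CO2→H2O ratio 1:1 ⇒ n(H2O) = 1.4226 mol.
Mass of H2O = 1.4226 × 18.016 = 25.630 g.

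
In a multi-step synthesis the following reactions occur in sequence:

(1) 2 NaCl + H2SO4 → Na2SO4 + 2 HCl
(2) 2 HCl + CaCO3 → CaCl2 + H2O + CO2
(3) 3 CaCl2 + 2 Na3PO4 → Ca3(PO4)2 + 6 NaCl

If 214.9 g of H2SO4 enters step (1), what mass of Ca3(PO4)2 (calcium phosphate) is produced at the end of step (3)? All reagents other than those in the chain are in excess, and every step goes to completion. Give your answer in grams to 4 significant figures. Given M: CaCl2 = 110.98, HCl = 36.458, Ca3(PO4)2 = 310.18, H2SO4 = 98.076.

226.6 g

n(H2SO4) = 214.9 / 98.076 = 2.1912 mol.
Reaction (1): H2SO4→HCl ratio 1:2 ⇒ n(HCl) = 4.3823 mol.
Reaction (2): HCl→CaCl2 ratio 2:1 ⇒ n(CaCl2) = 2.1912 mol.
Reaction (3): CaCl2→Ca3(PO4)2 ratio 3:1 ⇒ n(Ca3(PO4)2) = 0.73039 mol.
Mass of Ca3(PO4)2 = 0.73039 × 310.18 = 226.55 g.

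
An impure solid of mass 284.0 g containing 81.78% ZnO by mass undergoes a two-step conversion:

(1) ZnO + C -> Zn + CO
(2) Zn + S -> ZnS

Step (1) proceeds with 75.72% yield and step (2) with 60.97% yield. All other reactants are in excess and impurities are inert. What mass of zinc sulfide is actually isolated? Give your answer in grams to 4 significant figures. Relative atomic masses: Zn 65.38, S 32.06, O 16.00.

128.4 g

Pure ZnO = 284.0 × 0.8178 = 232.26 g.
M(ZnO) = 65.38 + 16.00 = 81.38 g/mol.
M(ZnS) = 65.38 + 32.06 = 97.44 g/mol.
n(ZnO) = 232.26 / 81.38 = 2.8540 mol.
Step 1 (ZnO:Zn = 1:1): theoretical n(Zn) = 2.8540 mol; at 75.72% yield, n(Zn) = 2.1610 mol.
Step 2 (Zn:ZnS = 1:1): theoretical n(ZnS) = 2.1610 mol, so theoretical mass = 2.1610 × 97.44 = 210.57 g.
At 60.97% yield, actual mass of ZnS = 210.57 × 0.6097 = 128.38 g.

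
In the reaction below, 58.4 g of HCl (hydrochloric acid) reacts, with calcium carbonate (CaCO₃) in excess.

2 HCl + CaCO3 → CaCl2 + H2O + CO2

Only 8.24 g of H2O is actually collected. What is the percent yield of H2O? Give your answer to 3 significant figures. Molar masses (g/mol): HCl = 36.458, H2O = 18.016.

n(HCl) = 58.40 g / 36.458 g/mol = 1.602 mol.
From the equation the HCl:H2O mole ratio is 2:1, so n(H2O) = 1.602 × 1/2 = 0.8009 mol.
Mass of H2O = 0.8009 mol × 18.016 g/mol = 14.43 g.
This is the theoretical yield. Percent yield = 8.24 g / 14.43 g × 100% = 57.11%.

57.1 %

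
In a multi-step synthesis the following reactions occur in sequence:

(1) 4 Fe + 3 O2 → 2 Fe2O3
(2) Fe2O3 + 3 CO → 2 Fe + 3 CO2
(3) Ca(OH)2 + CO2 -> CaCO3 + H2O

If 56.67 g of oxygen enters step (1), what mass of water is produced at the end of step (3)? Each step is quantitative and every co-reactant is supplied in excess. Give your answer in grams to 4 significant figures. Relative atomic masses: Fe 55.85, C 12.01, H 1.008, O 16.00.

63.81 g

M(O2) = 2(16.00) = 32.00 g/mol.
M(H2O) = 2(1.008) + 16.00 = 18.016 g/mol.
n(O2) = 56.67 / 32.00 = 1.7709 mol.
Reaction (1): O2→Fe2O3 ratio 3:2 ⇒ n(Fe2O3) = 1.1806 mol.
Reaction (2): Fe2O3→CO2 ratio 1:3 ⇒ n(CO2) = 3.5419 mol.
Reaction (3): CO2→H2O ratio 1:1 ⇒ n(H2O) = 3.5419 mol.
Mass of H2O = 3.5419 × 18.016 = 63.810 g.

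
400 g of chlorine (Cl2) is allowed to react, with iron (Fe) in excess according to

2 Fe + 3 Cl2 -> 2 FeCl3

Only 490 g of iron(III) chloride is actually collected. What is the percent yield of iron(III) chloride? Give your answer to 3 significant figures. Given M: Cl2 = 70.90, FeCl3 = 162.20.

n(Cl2) = 400.0 g / 70.90 g/mol = 5.642 mol.
From the equation the Cl2:FeCl3 mole ratio is 3:2, so n(FeCl3) = 5.642 × 2/3 = 3.761 mol.
Mass of FeCl3 = 3.761 mol × 162.20 g/mol = 610.1 g.
This is the theoretical yield. Percent yield = 490 g / 610.1 g × 100% = 80.32%.

80.3 %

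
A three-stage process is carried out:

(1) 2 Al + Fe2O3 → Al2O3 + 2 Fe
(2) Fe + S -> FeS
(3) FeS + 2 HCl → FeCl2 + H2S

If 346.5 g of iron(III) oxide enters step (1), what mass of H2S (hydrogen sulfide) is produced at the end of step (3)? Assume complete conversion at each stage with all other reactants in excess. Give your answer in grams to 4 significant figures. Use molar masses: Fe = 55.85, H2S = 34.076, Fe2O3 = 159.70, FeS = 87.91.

147.9 g

n(Fe2O3) = 346.5 / 159.70 = 2.1697 mol.
Reaction (1): Fe2O3→Fe ratio 1:2 ⇒ n(Fe) = 4.3394 mol.
Reaction (2): Fe→FeS ratio 1:1 ⇒ n(FeS) = 4.3394 mol.
Reaction (3): FeS→H2S ratio 1:1 ⇒ n(H2S) = 4.3394 mol.
Mass of H2S = 4.3394 × 34.076 = 147.87 g.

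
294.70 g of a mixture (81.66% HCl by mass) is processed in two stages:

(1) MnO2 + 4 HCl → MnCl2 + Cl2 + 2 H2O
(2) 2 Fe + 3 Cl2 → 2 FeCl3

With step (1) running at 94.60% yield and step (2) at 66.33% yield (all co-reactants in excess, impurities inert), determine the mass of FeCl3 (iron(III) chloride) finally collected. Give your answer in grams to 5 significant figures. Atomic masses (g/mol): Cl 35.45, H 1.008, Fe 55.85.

Pure HCl = 294.70 × 0.8166 = 240.652 g.
M(HCl) = 1.008 + 35.45 = 36.458 g/mol.
M(FeCl3) = 55.85 + 3(35.45) = 162.20 g/mol.
n(HCl) = 240.652 / 36.458 = 6.60080 mol.
Step 1 (HCl:Cl2 = 4:1): theoretical n(Cl2) = 1.65020 mol; at 94.60% yield, n(Cl2) = 1.56109 mol.
Step 2 (Cl2:FeCl3 = 3:2): theoretical n(FeCl3) = 1.04073 mol, so theoretical mass = 1.04073 × 162.20 = 168.806 g.
At 66.33% yield, actual mass of FeCl3 = 168.806 × 0.6633 = 111.969 g.

111.97 g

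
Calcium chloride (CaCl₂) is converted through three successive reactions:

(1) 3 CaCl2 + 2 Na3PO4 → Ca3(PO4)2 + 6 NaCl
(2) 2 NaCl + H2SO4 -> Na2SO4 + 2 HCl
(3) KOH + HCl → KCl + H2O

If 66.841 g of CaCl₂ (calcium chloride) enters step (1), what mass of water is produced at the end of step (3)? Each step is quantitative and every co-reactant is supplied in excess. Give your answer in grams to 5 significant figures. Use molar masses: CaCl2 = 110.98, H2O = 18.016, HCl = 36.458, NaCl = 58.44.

n(CaCl2) = 66.841 / 110.98 = 0.602280 mol.
Reaction (1): CaCl2→NaCl ratio 3:6 ⇒ n(NaCl) = 1.20456 mol.
Reaction (2): NaCl→HCl ratio 2:2 ⇒ n(HCl) = 1.20456 mol.
Reaction (3): HCl→H2O ratio 1:1 ⇒ n(H2O) = 1.20456 mol.
Mass of H2O = 1.20456 × 18.016 = 21.7013 g.

21.701 g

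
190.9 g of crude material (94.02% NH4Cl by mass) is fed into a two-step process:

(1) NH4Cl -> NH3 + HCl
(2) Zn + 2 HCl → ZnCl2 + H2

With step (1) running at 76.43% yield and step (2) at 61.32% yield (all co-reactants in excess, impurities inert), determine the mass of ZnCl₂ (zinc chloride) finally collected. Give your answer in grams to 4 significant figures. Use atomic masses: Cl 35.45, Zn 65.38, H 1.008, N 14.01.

107.2 g

Pure NH4Cl = 190.9 × 0.9402 = 179.48 g.
M(NH4Cl) = 14.01 + 4(1.008) + 35.45 = 53.492 g/mol.
M(ZnCl2) = 65.38 + 2(35.45) = 136.28 g/mol.
n(NH4Cl) = 179.48 / 53.492 = 3.3553 mol.
Step 1 (NH4Cl:HCl = 1:1): theoretical n(HCl) = 3.3553 mol; at 76.43% yield, n(HCl) = 2.5645 mol.
Step 2 (HCl:ZnCl2 = 2:1): theoretical n(ZnCl2) = 1.2822 mol, so theoretical mass = 1.2822 × 136.28 = 174.74 g.
At 61.32% yield, actual mass of ZnCl2 = 174.74 × 0.6132 = 107.15 g.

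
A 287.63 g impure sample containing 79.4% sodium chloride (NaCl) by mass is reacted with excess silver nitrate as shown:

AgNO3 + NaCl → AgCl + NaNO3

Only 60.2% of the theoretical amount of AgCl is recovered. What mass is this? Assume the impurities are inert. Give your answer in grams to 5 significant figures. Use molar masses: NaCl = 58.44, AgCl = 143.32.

Pure NaCl available = 287.63 g × 0.794 = 228.378 g.
n(NaCl) = 228.378 g / 58.44 g/mol = 3.90791 mol.
From the equation the NaCl:AgCl mole ratio is 1:1, so n(AgCl) = 3.90791 × 1/1 = 3.90791 mol.
Mass of AgCl = 3.90791 mol × 143.32 g/mol = 560.082 g.
Actual mass collected = 560.082 g × 0.602 = 337.169 g.

337.17 g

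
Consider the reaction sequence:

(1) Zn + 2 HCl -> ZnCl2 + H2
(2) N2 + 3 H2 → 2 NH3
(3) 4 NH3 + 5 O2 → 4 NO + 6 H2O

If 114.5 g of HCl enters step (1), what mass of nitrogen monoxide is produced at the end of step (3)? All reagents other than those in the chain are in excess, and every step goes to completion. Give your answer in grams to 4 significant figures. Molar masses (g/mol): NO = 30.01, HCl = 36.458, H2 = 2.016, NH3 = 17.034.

31.42 g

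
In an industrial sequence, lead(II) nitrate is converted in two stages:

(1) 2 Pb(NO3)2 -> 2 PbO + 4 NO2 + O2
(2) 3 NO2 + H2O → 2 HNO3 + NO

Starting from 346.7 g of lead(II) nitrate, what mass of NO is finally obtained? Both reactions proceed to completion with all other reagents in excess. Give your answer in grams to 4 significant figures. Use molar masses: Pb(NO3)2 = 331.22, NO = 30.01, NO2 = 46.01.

20.94 g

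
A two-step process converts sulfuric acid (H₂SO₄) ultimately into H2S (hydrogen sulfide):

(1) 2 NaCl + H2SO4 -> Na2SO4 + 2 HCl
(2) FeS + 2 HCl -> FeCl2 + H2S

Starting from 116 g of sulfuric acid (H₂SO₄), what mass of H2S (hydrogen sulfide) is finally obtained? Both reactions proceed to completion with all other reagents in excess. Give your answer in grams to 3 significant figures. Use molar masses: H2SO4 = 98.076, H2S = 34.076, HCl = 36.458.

40.3 g

n(H2SO4) = 116.0 / 98.076 = 1.183 mol.
Step 1 gives a 1:2 ratio of H2SO4 to HCl, so n(HCl) = 2.366 mol.
In step 2 the HCl:H2S ratio is 2:1, so n(H2S) = 1.183 mol.
Mass of H2S = 1.183 × 34.076 = 40.30 g.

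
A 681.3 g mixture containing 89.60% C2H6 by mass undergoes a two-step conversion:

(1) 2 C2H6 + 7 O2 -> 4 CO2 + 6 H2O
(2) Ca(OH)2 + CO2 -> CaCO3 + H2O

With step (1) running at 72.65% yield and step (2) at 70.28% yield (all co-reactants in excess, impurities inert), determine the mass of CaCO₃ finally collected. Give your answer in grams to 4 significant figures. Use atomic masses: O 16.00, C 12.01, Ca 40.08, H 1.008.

2075 g

Pure C2H6 = 681.3 × 0.8960 = 610.44 g.
M(C2H6) = 2(12.01) + 6(1.008) = 30.068 g/mol.
M(CaCO3) = 40.08 + 12.01 + 3(16.00) = 100.09 g/mol.
n(C2H6) = 610.44 / 30.068 = 20.302 mol.
Step 1 (C2H6:CO2 = 2:4): theoretical n(CO2) = 40.604 mol; at 72.65% yield, n(CO2) = 29.499 mol.
Step 2 (CO2:CaCO3 = 1:1): theoretical n(CaCO3) = 29.499 mol, so theoretical mass = 29.499 × 100.09 = 2952.6 g.
At 70.28% yield, actual mass of CaCO3 = 2952.6 × 0.7028 = 2075.1 g.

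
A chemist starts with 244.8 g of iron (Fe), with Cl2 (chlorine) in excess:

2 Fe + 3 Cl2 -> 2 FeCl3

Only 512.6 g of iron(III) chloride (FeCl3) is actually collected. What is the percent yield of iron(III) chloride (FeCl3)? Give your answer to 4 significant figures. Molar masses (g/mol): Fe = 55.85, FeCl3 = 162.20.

n(Fe) = 244.80 g / 55.85 g/mol = 4.3832 mol.
From the equation the Fe:FeCl3 mole ratio is 2:2, so n(FeCl3) = 4.3832 × 2/2 = 4.3832 mol.
Mass of FeCl3 = 4.3832 mol × 162.20 g/mol = 710.95 g.
This is the theoretical yield. Percent yield = 512.6 g / 710.95 g × 100% = 72.101%.

72.10 %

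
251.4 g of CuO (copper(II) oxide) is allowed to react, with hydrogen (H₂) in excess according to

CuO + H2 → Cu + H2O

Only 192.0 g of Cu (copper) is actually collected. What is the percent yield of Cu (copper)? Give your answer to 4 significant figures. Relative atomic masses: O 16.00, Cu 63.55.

95.60 %

M(CuO) = 63.55 + 16.00 = 79.55 g/mol.
M(Cu) = 63.55 g/mol.
n(CuO) = 251.40 g / 79.55 g/mol = 3.1603 mol.
From the equation the CuO:Cu mole ratio is 1:1, so n(Cu) = 3.1603 × 1/1 = 3.1603 mol.
Mass of Cu = 3.1603 mol × 63.55 g/mol = 200.84 g.
This is the theoretical yield. Percent yield = 192.0 g / 200.84 g × 100% = 95.601%.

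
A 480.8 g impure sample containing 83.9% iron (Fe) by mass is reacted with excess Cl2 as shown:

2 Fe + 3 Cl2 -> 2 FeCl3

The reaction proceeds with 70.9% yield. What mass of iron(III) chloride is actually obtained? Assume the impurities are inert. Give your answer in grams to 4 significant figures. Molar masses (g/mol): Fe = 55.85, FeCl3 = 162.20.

Pure Fe available = 480.8 g × 0.839 = 403.39 g.
n(Fe) = 403.39 g / 55.85 g/mol = 7.2228 mol.
From the equation the Fe:FeCl3 mole ratio is 2:2, so n(FeCl3) = 7.2228 × 2/2 = 7.2228 mol.
Mass of FeCl3 = 7.2228 mol × 162.20 g/mol = 1171.5 g.
Actual mass collected = 1171.5 g × 0.709 = 830.62 g.

830.6 g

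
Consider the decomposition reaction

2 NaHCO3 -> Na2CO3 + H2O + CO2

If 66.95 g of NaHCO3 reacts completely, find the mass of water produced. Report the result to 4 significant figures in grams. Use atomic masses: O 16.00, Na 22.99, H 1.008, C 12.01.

M(NaHCO3) = 22.99 + 1.008 + 12.01 + 3(16.00) = 84.008 g/mol.
M(H2O) = 2(1.008) + 16.00 = 18.016 g/mol.
n(NaHCO3) = 66.950 g / 84.008 g/mol = 0.79695 mol.
From the equation the NaHCO3:H2O mole ratio is 2:1, so n(H2O) = 0.79695 × 1/2 = 0.39847 mol.
Mass of H2O = 0.39847 mol × 18.016 g/mol = 7.1789 g.

7.179 g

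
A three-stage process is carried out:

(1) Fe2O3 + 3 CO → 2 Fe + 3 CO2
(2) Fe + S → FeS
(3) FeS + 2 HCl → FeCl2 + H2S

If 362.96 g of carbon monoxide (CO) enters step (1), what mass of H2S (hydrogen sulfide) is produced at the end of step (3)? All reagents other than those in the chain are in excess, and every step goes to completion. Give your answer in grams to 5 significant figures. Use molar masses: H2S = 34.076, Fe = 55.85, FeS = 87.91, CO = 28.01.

n(CO) = 362.96 / 28.01 = 12.9582 mol.
Reaction (1): CO→Fe ratio 3:2 ⇒ n(Fe) = 8.63882 mol.
Reaction (2): Fe→FeS ratio 1:1 ⇒ n(FeS) = 8.63882 mol.
Reaction (3): FeS→H2S ratio 1:1 ⇒ n(H2S) = 8.63882 mol.
Mass of H2S = 8.63882 × 34.076 = 294.376 g.

294.38 g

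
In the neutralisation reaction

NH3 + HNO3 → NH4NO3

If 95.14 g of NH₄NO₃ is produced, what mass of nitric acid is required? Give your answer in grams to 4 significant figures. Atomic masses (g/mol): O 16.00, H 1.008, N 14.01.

74.90 g

M(NH4NO3) = 2(14.01) + 4(1.008) + 3(16.00) = 80.052 g/mol.
M(HNO3) = 1.008 + 14.01 + 3(16.00) = 63.018 g/mol.
n(NH4NO3) = 95.140 g / 80.052 g/mol = 1.1885 mol.
From the equation the NH4NO3:HNO3 mole ratio is 1:1, so n(HNO3) = 1.1885 × 1/1 = 1.1885 mol.
Mass of HNO3 = 1.1885 mol × 63.018 g/mol = 74.895 g.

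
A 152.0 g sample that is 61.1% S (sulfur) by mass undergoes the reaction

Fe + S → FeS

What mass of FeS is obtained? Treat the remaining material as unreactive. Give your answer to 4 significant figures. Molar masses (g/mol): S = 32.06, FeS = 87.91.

Mass of pure S = 152.0 g × 0.611 = 92.872 g.
n(S) = 92.872 g / 32.06 g/mol = 2.8968 mol.
From the equation the S:FeS mole ratio is 1:1, so n(FeS) = 2.8968 × 1/1 = 2.8968 mol.
Mass of FeS = 2.8968 mol × 87.91 g/mol = 254.66 g.

254.7 g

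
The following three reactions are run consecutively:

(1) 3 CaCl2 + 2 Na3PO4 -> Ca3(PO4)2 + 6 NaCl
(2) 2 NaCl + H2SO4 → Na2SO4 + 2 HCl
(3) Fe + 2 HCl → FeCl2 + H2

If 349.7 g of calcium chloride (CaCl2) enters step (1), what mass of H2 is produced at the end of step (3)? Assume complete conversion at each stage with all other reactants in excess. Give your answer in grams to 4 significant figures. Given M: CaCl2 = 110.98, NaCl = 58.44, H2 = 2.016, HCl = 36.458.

6.352 g

n(CaCl2) = 349.7 / 110.98 = 3.1510 mol.
Reaction (1): CaCl2→NaCl ratio 3:6 ⇒ n(NaCl) = 6.3020 mol.
Reaction (2): NaCl→HCl ratio 2:2 ⇒ n(HCl) = 6.3020 mol.
Reaction (3): HCl→H2 ratio 2:1 ⇒ n(H2) = 3.1510 mol.
Mass of H2 = 3.1510 × 2.016 = 6.3525 g.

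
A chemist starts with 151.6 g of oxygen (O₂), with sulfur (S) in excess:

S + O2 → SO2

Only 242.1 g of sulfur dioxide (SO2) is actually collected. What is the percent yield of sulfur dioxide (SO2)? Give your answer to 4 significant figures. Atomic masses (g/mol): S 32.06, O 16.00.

M(O2) = 2(16.00) = 32.00 g/mol.
M(SO2) = 32.06 + 2(16.00) = 64.06 g/mol.
n(O2) = 151.60 g / 32.00 g/mol = 4.7375 mol.
From the equation the O2:SO2 mole ratio is 1:1, so n(SO2) = 4.7375 × 1/1 = 4.7375 mol.
Mass of SO2 = 4.7375 mol × 64.06 g/mol = 303.48 g.
This is the theoretical yield. Percent yield = 242.1 g / 303.48 g × 100% = 79.773%.

79.77 %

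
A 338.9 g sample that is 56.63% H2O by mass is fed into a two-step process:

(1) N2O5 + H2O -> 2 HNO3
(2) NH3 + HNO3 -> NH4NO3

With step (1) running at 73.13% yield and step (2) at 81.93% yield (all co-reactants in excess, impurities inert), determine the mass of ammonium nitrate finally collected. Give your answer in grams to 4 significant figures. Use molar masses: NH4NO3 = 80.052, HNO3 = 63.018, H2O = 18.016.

Pure H2O = 338.9 × 0.5663 = 191.92 g.
n(H2O) = 191.92 / 18.016 = 10.653 mol.
Step 1 (H2O:HNO3 = 1:2): theoretical n(HNO3) = 21.305 mol; at 73.13% yield, n(HNO3) = 15.581 mol.
Step 2 (HNO3:NH4NO3 = 1:1): theoretical n(NH4NO3) = 15.581 mol, so theoretical mass = 15.581 × 80.052 = 1247.3 g.
At 81.93% yield, actual mass of NH4NO3 = 1247.3 × 0.8193 = 1021.9 g.

1022 g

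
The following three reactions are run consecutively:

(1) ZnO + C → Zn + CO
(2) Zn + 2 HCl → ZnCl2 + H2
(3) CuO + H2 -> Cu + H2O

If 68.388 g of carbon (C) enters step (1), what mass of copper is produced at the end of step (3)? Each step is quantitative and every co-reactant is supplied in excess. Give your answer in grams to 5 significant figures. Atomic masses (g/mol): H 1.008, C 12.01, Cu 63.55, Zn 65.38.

M(C) = 12.01 g/mol.
M(Cu) = 63.55 g/mol.
n(C) = 68.388 / 12.01 = 5.69425 mol.
Reaction (1): C→Zn ratio 1:1 ⇒ n(Zn) = 5.69425 mol.
Reaction (2): Zn→H2 ratio 1:1 ⇒ n(H2) = 5.69425 mol.
Reaction (3): H2→Cu ratio 1:1 ⇒ n(Cu) = 5.69425 mol.
Mass of Cu = 5.69425 × 63.55 = 361.870 g.

361.87 g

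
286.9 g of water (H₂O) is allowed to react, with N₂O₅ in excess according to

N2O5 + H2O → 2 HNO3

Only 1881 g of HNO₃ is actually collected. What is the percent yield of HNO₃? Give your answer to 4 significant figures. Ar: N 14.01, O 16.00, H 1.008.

93.72 %

M(H2O) = 2(1.008) + 16.00 = 18.016 g/mol.
M(HNO3) = 1.008 + 14.01 + 3(16.00) = 63.018 g/mol.
n(H2O) = 286.90 g / 18.016 g/mol = 15.925 mol.
From the equation the H2O:HNO3 mole ratio is 1:2, so n(HNO3) = 15.925 × 2/1 = 31.849 mol.
Mass of HNO3 = 31.849 mol × 63.018 g/mol = 2007.1 g.
This is the theoretical yield. Percent yield = 1881 g / 2007.1 g × 100% = 93.718%.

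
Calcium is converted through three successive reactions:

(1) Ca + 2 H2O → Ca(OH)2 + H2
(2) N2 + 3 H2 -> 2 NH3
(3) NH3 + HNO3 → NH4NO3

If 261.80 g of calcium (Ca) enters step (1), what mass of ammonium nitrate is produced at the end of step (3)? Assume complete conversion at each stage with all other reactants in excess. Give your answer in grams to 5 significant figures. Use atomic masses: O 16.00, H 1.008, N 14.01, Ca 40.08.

M(Ca) = 40.08 g/mol.
M(NH4NO3) = 2(14.01) + 4(1.008) + 3(16.00) = 80.052 g/mol.
n(Ca) = 261.80 / 40.08 = 6.53194 mol.
Reaction (1): Ca→H2 ratio 1:1 ⇒ n(H2) = 6.53194 mol.
Reaction (2): H2→NH3 ratio 3:2 ⇒ n(NH3) = 4.35462 mol.
Reaction (3): NH3→NH4NO3 ratio 1:1 ⇒ n(NH4NO3) = 4.35462 mol.
Mass of NH4NO3 = 4.35462 × 80.052 = 348.596 g.

348.60 g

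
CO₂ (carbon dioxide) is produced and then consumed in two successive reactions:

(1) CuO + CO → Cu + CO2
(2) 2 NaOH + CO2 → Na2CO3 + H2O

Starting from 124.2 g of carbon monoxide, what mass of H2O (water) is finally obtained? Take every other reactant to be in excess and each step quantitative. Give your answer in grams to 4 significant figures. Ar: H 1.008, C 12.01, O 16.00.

M(CO) = 12.01 + 16.00 = 28.01 g/mol.
M(H2O) = 2(1.008) + 16.00 = 18.016 g/mol.
n(CO) = 124.20 / 28.01 = 4.4341 mol.
Step 1 gives a 1:1 ratio of CO to CO2, so n(CO2) = 4.4341 mol.
In step 2 the CO2:H2O ratio is 1:1, so n(H2O) = 4.4341 mol.
Mass of H2O = 4.4341 × 18.016 = 79.885 g.

79.89 g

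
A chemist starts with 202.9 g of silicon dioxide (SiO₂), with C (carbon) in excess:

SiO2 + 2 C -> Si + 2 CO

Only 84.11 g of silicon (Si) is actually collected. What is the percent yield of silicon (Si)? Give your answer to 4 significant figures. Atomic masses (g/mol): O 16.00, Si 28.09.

M(SiO2) = 28.09 + 2(16.00) = 60.09 g/mol.
M(Si) = 28.09 g/mol.
n(SiO2) = 202.90 g / 60.09 g/mol = 3.3766 mol.
From the equation the SiO2:Si mole ratio is 1:1, so n(Si) = 3.3766 × 1/1 = 3.3766 mol.
Mass of Si = 3.3766 mol × 28.09 g/mol = 94.849 g.
This is the theoretical yield. Percent yield = 84.11 g / 94.849 g × 100% = 88.678%.

88.68 %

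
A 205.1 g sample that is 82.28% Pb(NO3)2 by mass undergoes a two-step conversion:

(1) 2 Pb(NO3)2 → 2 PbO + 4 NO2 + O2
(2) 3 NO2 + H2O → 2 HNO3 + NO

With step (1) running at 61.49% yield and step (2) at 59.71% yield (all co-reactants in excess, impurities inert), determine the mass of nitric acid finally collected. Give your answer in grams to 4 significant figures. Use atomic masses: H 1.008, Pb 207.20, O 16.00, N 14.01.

Pure Pb(NO3)2 = 205.1 × 0.8228 = 168.76 g.
M(Pb(NO3)2) = 207.20 + 2(14.01) + 6(16.00) = 331.22 g/mol.
M(HNO3) = 1.008 + 14.01 + 3(16.00) = 63.018 g/mol.
n(Pb(NO3)2) = 168.76 / 331.22 = 0.50950 mol.
Step 1 (Pb(NO3)2:NO2 = 2:4): theoretical n(NO2) = 1.0190 mol; at 61.49% yield, n(NO2) = 0.62658 mol.
Step 2 (NO2:HNO3 = 3:2): theoretical n(HNO3) = 0.41772 mol, so theoretical mass = 0.41772 × 63.018 = 26.324 g.
At 59.71% yield, actual mass of HNO3 = 26.324 × 0.5971 = 15.718 g.

15.72 g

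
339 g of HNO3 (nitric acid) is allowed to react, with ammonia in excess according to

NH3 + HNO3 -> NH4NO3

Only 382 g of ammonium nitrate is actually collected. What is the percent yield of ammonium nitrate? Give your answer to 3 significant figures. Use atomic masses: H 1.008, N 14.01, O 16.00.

M(HNO3) = 1.008 + 14.01 + 3(16.00) = 63.018 g/mol.
M(NH4NO3) = 2(14.01) + 4(1.008) + 3(16.00) = 80.052 g/mol.
n(HNO3) = 339.0 g / 63.018 g/mol = 5.379 mol.
From the equation the HNO3:NH4NO3 mole ratio is 1:1, so n(NH4NO3) = 5.379 × 1/1 = 5.379 mol.
Mass of NH4NO3 = 5.379 mol × 80.052 g/mol = 430.6 g.
This is the theoretical yield. Percent yield = 382 g / 430.6 g × 100% = 88.71%.

88.7 %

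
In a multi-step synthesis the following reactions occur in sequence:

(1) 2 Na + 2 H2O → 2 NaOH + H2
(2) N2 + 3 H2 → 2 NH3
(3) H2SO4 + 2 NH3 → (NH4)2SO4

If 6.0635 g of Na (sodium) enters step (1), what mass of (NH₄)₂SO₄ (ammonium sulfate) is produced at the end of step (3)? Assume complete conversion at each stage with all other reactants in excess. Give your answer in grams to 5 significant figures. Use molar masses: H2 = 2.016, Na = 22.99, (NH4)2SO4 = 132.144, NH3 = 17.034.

n(Na) = 6.0635 / 22.99 = 0.263745 mol.
Reaction (1): Na→H2 ratio 2:1 ⇒ n(H2) = 0.131873 mol.
Reaction (2): H2→NH3 ratio 3:2 ⇒ n(NH3) = 0.0879150 mol.
Reaction (3): NH3→(NH4)2SO4 ratio 2:1 ⇒ n((NH4)2SO4) = 0.0439575 mol.
Mass of (NH4)2SO4 = 0.0439575 × 132.144 = 5.80872 g.

5.8087 g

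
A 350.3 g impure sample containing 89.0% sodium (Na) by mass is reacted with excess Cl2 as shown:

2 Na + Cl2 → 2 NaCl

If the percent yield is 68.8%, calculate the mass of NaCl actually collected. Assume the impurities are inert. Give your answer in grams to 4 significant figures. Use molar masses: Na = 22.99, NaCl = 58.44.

545.2 g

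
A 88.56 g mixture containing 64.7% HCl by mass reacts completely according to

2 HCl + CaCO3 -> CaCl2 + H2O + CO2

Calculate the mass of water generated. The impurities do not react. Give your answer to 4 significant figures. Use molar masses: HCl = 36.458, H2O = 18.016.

14.16 g

Mass of pure HCl = 88.56 g × 0.647 = 57.298 g.
n(HCl) = 57.298 g / 36.458 g/mol = 1.5716 mol.
From the equation the HCl:H2O mole ratio is 2:1, so n(H2O) = 1.5716 × 1/2 = 0.78581 mol.
Mass of H2O = 0.78581 mol × 18.016 g/mol = 14.157 g.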